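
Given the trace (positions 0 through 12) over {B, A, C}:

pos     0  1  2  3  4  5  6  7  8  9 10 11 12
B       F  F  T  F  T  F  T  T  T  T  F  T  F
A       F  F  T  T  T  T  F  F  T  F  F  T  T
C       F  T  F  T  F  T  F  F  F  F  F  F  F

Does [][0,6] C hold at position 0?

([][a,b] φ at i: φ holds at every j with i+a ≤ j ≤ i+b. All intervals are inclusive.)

No

Check C at every j in [0,6]:
  j=0: false
  j=1: true
  j=2: false
  j=3: true
  j=4: false
  j=5: true
  j=6: false
Fails at j=0 → formula fails.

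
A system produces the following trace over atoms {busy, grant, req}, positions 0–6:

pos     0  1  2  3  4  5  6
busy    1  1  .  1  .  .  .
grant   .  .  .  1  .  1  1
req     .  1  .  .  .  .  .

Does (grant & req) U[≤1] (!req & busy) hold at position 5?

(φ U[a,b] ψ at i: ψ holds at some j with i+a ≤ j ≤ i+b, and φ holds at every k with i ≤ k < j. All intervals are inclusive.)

Need some j in [5,6] with (!req & busy), and (grant & req) at every k in [5,j-1].
  j=5: (!req & busy) false.
  j=6: (!req & busy) false.
No j in the window works → until fails.

No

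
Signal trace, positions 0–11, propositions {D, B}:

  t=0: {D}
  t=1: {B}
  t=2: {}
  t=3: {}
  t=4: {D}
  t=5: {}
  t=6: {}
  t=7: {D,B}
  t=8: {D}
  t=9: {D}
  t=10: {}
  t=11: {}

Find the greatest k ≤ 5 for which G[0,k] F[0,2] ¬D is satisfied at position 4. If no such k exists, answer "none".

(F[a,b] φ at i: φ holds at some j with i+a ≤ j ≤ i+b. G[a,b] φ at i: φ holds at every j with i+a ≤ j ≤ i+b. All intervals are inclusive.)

F[0,2] ¬D must hold from j=4 onward; find where it first fails.
  j=4: holds
  j=5: holds
  j=6: holds
  j=7: fails
Holds on [4,6], so largest k = 2.

2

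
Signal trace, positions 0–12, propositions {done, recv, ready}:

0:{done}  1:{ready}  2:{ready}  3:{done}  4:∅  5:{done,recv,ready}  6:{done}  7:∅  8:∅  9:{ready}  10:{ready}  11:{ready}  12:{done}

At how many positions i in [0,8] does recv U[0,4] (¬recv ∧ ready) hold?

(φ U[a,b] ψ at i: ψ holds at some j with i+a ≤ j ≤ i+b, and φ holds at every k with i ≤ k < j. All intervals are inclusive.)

Evaluate at each i in [0,8]:
  i=0: ✗ (lhs fails at k=0 before rhs at j=1)
  i=1: ✓ (rhs at j=1)
  i=2: ✓ (rhs at j=2)
  i=3: ✗ (no rhs in [3,7])
  i=4: ✗ (no rhs in [4,8])
  i=5: ✗ (lhs fails at k=6 before rhs at j=9)
  i=6: ✗ (lhs fails at k=6 before rhs at j=9)
  i=7: ✗ (lhs fails at k=7 before rhs at j=9)
  i=8: ✗ (lhs fails at k=8 before rhs at j=9)
Positions where it holds: {1, 2} → 2.

2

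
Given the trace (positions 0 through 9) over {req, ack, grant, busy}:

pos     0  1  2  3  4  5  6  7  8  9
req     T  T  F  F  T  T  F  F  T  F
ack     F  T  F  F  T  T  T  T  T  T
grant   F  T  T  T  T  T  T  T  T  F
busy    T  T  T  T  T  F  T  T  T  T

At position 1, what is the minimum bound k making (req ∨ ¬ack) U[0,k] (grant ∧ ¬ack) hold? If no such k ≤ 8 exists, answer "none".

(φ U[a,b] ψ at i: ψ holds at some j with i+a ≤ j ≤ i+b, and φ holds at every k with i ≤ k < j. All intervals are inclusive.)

Need earliest j ≥ 1 with (grant ∧ ¬ack), and (req ∨ ¬ack) at every k in [1,j-1].
  j=1: rhs fails.
  j=2: rhs holds; lhs holds on [1,1]. k = 1.

1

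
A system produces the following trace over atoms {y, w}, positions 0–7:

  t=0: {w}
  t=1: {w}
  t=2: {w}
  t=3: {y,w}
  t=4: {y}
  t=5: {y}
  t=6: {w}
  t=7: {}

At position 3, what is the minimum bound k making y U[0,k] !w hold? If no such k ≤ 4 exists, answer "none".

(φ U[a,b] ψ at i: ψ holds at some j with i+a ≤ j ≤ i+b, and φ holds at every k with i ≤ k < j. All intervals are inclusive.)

Need earliest j ≥ 3 with !w, and y at every k in [3,j-1].
  j=3: rhs fails.
  j=4: rhs holds; lhs holds on [3,3]. k = 1.

1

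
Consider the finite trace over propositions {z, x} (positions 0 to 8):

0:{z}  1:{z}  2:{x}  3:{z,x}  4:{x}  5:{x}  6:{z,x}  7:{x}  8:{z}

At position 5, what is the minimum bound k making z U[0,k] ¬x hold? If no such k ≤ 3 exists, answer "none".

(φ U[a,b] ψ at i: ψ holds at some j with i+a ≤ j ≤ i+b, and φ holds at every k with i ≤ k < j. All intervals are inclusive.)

Need earliest j ≥ 5 with ¬x, and z at every k in [5,j-1].
  j=5: rhs fails.
  j=6: rhs fails.
  j=7: rhs fails.
  j=8: rhs holds but lhs fails at k=5.
No witness within the range → none.

none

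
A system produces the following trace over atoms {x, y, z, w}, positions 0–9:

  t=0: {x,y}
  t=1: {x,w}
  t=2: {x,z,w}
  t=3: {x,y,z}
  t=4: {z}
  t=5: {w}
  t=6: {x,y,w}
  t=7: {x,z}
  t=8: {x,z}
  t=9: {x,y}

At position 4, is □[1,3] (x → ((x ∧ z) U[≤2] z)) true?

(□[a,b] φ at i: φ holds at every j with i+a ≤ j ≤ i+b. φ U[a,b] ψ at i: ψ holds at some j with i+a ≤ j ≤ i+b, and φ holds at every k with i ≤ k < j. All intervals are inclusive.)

Check (x → ((x ∧ z) U[≤2] z)) at every j in [5,7]:
  j=5: antecedent false → ✓
  j=6: antecedent true; consequent fails → ✗
  j=7: antecedent true; consequent holds → ✓
Fails at j=6 → formula fails.

No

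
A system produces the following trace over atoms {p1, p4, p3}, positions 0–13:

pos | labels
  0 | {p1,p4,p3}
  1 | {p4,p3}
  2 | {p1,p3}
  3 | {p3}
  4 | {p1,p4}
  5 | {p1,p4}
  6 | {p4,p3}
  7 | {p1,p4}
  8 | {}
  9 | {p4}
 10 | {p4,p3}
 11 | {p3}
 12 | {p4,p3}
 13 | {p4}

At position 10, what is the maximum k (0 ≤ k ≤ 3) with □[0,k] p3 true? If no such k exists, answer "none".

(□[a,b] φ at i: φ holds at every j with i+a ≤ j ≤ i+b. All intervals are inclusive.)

2

p3 must hold from j=10 onward; find where it first fails.
  j=10: holds
  j=11: holds
  j=12: holds
  j=13: fails
Holds on [10,12], so largest k = 2.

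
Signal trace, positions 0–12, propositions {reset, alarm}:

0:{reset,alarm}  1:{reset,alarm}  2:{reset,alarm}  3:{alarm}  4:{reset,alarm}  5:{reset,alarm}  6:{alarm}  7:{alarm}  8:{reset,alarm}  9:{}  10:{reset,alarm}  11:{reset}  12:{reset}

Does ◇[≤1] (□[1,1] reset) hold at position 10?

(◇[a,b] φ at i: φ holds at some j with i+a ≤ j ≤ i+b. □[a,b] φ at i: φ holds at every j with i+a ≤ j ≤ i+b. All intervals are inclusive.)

Check □[1,1] reset at each j in [10,11]:
  j=10: holds on [11,11]
  j=11: holds on [12,12]
Found at j=10 → formula holds.

True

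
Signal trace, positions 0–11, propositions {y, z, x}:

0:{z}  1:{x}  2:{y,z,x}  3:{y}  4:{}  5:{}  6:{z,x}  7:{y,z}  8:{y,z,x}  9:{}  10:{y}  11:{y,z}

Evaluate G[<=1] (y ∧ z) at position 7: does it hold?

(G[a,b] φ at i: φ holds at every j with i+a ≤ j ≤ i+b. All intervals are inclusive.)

Yes

Check (y ∧ z) at every j in [7,8]:
  j=7: true
  j=8: true
All positions satisfy it → formula holds.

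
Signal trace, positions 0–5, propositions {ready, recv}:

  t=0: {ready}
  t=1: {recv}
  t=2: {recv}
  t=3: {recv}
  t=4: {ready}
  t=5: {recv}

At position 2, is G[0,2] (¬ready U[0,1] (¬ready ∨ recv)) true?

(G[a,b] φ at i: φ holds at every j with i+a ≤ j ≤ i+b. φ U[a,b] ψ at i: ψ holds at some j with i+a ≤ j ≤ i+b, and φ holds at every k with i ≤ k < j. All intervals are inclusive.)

No

Check (¬ready U[0,1] (¬ready ∨ recv)) at every j in [2,4]:
  j=2: holds
  j=3: holds
  j=4: fails
Fails at j=4 → formula fails.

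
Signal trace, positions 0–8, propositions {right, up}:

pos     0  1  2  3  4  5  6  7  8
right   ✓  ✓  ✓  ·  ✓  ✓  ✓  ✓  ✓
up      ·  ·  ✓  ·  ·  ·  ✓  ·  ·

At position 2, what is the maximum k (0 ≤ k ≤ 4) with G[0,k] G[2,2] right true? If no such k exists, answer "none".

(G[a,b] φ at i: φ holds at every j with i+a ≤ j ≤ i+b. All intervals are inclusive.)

4

G[2,2] right must hold from j=2 onward; find where it first fails.
  j=2: holds
  j=3: holds
  j=4: holds
  j=5: holds
  j=6: holds
Holds through j=6; largest k = 4.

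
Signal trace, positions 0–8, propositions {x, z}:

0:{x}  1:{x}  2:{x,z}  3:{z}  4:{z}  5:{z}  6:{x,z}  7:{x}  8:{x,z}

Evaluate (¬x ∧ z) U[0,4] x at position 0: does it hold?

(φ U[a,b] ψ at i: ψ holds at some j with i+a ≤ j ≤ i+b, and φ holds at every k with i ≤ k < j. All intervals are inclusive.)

Need some j in [0,4] with x, and (¬x ∧ z) at every k in [0,j-1].
  j=0: x holds; no prefix to check → satisfied.

Yes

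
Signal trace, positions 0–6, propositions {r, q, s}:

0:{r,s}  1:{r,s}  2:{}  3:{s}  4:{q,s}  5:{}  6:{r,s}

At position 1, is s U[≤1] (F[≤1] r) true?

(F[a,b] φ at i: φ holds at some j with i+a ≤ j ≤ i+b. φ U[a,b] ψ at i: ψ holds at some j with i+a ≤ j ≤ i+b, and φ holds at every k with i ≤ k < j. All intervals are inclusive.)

True

Need some j in [1,2] with F[≤1] r, and s at every k in [1,j-1].
  j=1: F[≤1] r holds; no prefix to check → satisfied.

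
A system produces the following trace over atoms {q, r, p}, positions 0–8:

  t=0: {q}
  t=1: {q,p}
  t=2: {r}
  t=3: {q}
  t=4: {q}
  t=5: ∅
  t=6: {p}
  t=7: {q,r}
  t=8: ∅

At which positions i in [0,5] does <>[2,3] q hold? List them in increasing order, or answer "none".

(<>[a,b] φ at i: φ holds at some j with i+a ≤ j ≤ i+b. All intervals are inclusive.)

Evaluate at each i in [0,5]:
  i=0: ✓ (witness j=3)
  i=1: ✓ (witness j=3)
  i=2: ✓ (witness j=4)
  i=3: ✗ (none in [5,6])
  i=4: ✓ (witness j=7)
  i=5: ✓ (witness j=7)

0, 1, 2, 4, 5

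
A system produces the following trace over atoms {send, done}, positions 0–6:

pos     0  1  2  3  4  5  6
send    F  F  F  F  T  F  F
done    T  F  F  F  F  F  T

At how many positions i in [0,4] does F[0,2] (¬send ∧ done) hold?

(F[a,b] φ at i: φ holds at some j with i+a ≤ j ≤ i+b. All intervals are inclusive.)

Evaluate at each i in [0,4]:
  i=0: ✓ (witness j=0)
  i=1: ✗ (none in [1,3])
  i=2: ✗ (none in [2,4])
  i=3: ✗ (none in [3,5])
  i=4: ✓ (witness j=6)
Positions where it holds: {0, 4} → 2.

2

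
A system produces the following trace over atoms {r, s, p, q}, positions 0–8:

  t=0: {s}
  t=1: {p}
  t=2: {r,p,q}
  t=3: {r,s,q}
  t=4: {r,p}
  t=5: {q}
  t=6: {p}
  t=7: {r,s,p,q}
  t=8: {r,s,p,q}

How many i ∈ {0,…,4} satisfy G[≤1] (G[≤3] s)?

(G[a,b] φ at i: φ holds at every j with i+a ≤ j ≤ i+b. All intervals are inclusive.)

0

Evaluate at each i in [0,4]:
  i=0: ✗ (fails at j=0)
  i=1: ✗ (fails at j=1)
  i=2: ✗ (fails at j=2)
  i=3: ✗ (fails at j=3)
  i=4: ✗ (fails at j=4)
Positions where it holds: {} → 0.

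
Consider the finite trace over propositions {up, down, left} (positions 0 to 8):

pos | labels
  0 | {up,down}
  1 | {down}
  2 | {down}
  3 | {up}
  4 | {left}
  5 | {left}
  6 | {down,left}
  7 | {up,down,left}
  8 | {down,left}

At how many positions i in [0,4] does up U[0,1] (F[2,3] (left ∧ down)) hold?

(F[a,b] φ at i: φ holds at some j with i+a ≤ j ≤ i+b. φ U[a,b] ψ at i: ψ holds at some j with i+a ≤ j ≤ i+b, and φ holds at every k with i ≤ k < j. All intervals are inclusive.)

Evaluate at each i in [0,4]:
  i=0: ✗ (no rhs in [0,1])
  i=1: ✗ (no rhs in [1,2])
  i=2: ✗ (lhs fails at k=2 before rhs at j=3)
  i=3: ✓ (rhs at j=3)
  i=4: ✓ (rhs at j=4)
Positions where it holds: {3, 4} → 2.

2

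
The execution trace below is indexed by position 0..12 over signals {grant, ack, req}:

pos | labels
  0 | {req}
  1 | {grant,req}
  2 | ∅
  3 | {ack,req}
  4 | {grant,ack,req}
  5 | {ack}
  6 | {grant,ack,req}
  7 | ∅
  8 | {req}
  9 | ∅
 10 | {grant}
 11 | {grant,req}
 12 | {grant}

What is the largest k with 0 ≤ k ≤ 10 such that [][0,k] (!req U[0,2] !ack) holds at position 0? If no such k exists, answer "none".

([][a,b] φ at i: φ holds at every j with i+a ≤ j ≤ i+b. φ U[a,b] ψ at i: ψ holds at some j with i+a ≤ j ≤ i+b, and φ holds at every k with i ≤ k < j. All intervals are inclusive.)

2

(!req U[0,2] !ack) must hold from j=0 onward; find where it first fails.
  j=0: holds
  j=1: holds
  j=2: holds
  j=3: fails
Holds on [0,2], so largest k = 2.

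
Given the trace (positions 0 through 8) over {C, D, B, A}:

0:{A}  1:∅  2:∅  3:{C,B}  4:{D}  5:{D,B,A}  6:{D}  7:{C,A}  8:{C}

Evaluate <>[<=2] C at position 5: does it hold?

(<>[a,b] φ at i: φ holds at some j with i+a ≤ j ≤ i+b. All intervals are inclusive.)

Check C at each j in [5,7]:
  j=5: false
  j=6: false
  j=7: true
Found at j=7 → formula holds.

Holds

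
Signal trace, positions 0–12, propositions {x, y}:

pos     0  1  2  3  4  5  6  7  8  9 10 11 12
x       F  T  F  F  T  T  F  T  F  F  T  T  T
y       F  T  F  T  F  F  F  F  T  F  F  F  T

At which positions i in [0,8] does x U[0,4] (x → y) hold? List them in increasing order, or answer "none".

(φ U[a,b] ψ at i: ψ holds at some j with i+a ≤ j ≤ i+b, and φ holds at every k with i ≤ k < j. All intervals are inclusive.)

Evaluate at each i in [0,8]:
  i=0: ✓ (rhs at j=0)
  i=1: ✓ (rhs at j=1)
  i=2: ✓ (rhs at j=2)
  i=3: ✓ (rhs at j=3)
  i=4: ✓ (rhs at j=6; lhs holds on [4,5])
  i=5: ✓ (rhs at j=6; lhs holds on [5,5])
  i=6: ✓ (rhs at j=6)
  i=7: ✓ (rhs at j=8; lhs holds on [7,7])
  i=8: ✓ (rhs at j=8)

0, 1, 2, 3, 4, 5, 6, 7, 8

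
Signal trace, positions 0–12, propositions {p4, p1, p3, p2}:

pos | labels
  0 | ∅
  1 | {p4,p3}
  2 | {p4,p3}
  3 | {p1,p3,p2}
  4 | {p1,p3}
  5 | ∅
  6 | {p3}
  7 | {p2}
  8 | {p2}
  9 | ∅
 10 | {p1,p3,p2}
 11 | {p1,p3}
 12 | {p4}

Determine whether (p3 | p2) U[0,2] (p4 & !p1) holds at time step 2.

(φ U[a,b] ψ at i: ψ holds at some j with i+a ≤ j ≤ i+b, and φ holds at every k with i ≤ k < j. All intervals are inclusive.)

Need some j in [2,4] with (p4 & !p1), and (p3 | p2) at every k in [2,j-1].
  j=2: (p4 & !p1) holds; no prefix to check → satisfied.

Holds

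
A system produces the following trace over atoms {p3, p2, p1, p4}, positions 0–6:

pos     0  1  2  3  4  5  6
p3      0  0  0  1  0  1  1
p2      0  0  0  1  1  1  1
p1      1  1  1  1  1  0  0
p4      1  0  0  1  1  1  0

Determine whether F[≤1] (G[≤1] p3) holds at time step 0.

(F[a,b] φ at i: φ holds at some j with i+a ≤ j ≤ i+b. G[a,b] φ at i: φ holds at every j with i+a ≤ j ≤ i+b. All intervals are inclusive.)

Check G[≤1] p3 at each j in [0,1]:
  j=0: fails at 0
  j=1: fails at 1
No position in the window satisfies it → formula fails.

False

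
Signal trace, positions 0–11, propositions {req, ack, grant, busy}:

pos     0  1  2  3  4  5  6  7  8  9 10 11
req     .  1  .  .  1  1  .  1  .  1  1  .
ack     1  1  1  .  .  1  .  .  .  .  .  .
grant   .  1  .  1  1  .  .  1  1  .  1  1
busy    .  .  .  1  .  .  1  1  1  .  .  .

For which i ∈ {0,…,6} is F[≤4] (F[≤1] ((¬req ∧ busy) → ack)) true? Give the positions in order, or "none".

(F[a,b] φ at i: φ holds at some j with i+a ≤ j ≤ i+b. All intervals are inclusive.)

0, 1, 2, 3, 4, 5, 6

Evaluate at each i in [0,6]:
  i=0: ✓ (witness j=0)
  i=1: ✓ (witness j=1)
  i=2: ✓ (witness j=2)
  i=3: ✓ (witness j=3)
  i=4: ✓ (witness j=4)
  i=5: ✓ (witness j=5)
  i=6: ✓ (witness j=6)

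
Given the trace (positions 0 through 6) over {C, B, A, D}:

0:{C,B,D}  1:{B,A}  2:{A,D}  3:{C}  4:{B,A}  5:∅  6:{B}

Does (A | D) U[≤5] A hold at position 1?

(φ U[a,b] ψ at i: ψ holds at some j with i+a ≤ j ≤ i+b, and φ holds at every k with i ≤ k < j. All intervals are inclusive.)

Need some j in [1,6] with A, and (A | D) at every k in [1,j-1].
  j=1: A holds; no prefix to check → satisfied.

True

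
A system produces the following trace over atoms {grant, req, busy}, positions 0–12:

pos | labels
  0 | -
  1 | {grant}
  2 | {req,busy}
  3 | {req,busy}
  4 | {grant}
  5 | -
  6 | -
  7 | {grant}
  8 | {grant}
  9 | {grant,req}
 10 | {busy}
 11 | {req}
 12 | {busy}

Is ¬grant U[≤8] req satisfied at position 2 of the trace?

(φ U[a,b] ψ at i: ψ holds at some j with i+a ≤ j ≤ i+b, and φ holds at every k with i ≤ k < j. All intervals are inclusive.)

True

Need some j in [2,10] with req, and ¬grant at every k in [2,j-1].
  j=2: req holds; no prefix to check → satisfied.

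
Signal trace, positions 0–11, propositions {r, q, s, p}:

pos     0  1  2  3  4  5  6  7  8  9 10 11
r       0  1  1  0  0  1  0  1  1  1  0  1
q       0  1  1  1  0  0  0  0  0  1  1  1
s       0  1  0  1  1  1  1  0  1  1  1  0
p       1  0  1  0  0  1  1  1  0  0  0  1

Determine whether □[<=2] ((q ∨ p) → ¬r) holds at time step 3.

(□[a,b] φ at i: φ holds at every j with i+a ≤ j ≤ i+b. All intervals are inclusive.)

Check ((q ∨ p) → ¬r) at every j in [3,5]:
  j=3: antecedent true; consequent true → ✓
  j=4: antecedent false → ✓
  j=5: antecedent true; consequent false → ✗
Fails at j=5 → formula fails.

Does not hold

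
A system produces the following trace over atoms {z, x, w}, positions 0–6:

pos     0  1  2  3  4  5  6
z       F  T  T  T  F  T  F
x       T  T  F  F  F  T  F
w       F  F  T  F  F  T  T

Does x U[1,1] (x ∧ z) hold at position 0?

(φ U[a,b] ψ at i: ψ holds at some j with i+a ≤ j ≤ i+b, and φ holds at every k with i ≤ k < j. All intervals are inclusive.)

Holds

Need some j in [1,1] with (x ∧ z), and x at every k in [0,j-1].
  j=1: (x ∧ z) holds; x holds at every k in [0,0] → satisfied.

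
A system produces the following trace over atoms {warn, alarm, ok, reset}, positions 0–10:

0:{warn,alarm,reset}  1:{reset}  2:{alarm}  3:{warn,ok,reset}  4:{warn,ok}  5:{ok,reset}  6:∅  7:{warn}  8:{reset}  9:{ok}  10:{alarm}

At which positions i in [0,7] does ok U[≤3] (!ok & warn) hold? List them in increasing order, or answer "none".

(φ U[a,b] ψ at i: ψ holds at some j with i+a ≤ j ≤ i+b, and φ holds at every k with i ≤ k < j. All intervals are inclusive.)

0, 7

Evaluate at each i in [0,7]:
  i=0: ✓ (rhs at j=0)
  i=1: ✗ (no rhs in [1,4])
  i=2: ✗ (no rhs in [2,5])
  i=3: ✗ (no rhs in [3,6])
  i=4: ✗ (lhs fails at k=6 before rhs at j=7)
  i=5: ✗ (lhs fails at k=6 before rhs at j=7)
  i=6: ✗ (lhs fails at k=6 before rhs at j=7)
  i=7: ✓ (rhs at j=7)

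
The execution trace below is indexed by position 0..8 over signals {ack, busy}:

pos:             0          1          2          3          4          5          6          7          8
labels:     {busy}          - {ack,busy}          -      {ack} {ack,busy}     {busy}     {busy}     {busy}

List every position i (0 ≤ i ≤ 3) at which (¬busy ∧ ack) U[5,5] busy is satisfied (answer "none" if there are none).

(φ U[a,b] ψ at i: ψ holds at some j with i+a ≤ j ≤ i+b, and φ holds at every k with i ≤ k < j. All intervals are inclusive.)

none

Evaluate at each i in [0,3]:
  i=0: ✗ (lhs fails at k=0 before rhs at j=5)
  i=1: ✗ (lhs fails at k=1 before rhs at j=6)
  i=2: ✗ (lhs fails at k=2 before rhs at j=7)
  i=3: ✗ (lhs fails at k=3 before rhs at j=8)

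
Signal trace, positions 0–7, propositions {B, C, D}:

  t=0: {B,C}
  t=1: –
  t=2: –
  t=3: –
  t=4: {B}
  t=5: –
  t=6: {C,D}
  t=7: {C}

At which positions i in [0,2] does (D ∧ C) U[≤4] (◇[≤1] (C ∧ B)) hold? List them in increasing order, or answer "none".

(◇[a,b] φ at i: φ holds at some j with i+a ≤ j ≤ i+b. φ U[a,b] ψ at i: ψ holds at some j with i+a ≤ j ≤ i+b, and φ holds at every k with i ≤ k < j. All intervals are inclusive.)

0

Evaluate at each i in [0,2]:
  i=0: ✓ (rhs at j=0)
  i=1: ✗ (no rhs in [1,5])
  i=2: ✗ (no rhs in [2,6])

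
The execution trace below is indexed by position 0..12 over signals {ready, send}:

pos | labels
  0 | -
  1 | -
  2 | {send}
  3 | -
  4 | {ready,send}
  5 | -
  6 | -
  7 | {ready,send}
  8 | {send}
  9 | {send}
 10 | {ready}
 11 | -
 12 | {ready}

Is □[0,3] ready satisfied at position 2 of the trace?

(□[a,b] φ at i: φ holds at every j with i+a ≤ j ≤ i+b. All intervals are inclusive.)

Check ready at every j in [2,5]:
  j=2: false
  j=3: false
  j=4: true
  j=5: false
Fails at j=2 → formula fails.

No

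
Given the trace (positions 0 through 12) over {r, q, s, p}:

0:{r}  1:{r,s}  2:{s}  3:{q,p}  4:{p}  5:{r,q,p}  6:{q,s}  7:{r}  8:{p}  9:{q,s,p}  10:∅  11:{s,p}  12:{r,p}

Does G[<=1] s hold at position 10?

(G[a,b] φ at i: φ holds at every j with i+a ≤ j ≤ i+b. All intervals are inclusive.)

No

Check s at every j in [10,11]:
  j=10: false
  j=11: true
Fails at j=10 → formula fails.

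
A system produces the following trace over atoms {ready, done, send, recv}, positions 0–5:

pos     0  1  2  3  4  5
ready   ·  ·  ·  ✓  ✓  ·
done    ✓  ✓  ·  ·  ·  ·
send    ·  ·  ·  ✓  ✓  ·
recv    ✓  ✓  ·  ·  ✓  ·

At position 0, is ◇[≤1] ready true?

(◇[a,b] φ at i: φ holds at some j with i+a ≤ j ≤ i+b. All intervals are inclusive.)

No

Check ready at each j in [0,1]:
  j=0: false
  j=1: false
No position in the window satisfies it → formula fails.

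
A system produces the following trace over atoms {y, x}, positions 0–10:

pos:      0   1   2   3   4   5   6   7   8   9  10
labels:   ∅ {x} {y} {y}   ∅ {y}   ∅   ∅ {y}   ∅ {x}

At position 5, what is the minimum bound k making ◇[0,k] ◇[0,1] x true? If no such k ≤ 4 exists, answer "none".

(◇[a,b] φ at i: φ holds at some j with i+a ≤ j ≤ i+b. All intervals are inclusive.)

4

Scan j = 5,6,… for ◇[0,1] x:
  j=5: fails
  j=6: fails
  j=7: fails
  j=8: fails
  j=9: holds
First hit at j=9, so smallest k = 9-5 = 4.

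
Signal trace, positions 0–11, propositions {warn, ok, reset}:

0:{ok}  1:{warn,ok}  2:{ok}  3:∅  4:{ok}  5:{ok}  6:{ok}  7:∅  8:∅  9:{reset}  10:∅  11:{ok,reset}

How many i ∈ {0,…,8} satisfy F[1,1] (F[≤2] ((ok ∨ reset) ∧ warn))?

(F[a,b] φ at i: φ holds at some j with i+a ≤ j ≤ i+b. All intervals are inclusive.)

Evaluate at each i in [0,8]:
  i=0: ✓ (witness j=1)
  i=1: ✗ (none in [2,2])
  i=2: ✗ (none in [3,3])
  i=3: ✗ (none in [4,4])
  i=4: ✗ (none in [5,5])
  i=5: ✗ (none in [6,6])
  i=6: ✗ (none in [7,7])
  i=7: ✗ (none in [8,8])
  i=8: ✗ (none in [9,9])
Positions where it holds: {0} → 1.

1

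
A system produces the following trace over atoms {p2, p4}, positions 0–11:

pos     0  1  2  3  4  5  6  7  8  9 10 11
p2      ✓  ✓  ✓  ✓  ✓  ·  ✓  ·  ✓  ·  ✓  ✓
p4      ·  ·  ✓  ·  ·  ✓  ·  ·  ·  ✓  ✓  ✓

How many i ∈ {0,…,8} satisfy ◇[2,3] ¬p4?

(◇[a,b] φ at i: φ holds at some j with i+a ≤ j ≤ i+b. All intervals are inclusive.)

Evaluate at each i in [0,8]:
  i=0: ✓ (witness j=3)
  i=1: ✓ (witness j=3)
  i=2: ✓ (witness j=4)
  i=3: ✓ (witness j=6)
  i=4: ✓ (witness j=6)
  i=5: ✓ (witness j=7)
  i=6: ✓ (witness j=8)
  i=7: ✗ (none in [9,10])
  i=8: ✗ (none in [10,11])
Positions where it holds: {0, 1, 2, 3, 4, 5, 6} → 7.

7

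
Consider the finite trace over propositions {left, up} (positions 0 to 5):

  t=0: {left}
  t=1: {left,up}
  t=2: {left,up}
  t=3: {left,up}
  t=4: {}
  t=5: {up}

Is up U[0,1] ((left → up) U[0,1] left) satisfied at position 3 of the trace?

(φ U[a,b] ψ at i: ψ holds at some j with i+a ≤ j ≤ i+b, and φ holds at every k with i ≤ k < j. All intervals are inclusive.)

Need some j in [3,4] with ((left → up) U[0,1] left), and up at every k in [3,j-1].
  j=3: ((left → up) U[0,1] left) holds; no prefix to check → satisfied.

Holds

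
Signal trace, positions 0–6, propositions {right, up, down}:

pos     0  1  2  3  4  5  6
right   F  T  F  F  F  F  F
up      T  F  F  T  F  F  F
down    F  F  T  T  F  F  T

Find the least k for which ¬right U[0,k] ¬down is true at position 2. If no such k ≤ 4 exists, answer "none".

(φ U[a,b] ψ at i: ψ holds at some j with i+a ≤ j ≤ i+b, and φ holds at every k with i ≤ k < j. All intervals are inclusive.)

2

Need earliest j ≥ 2 with ¬down, and ¬right at every k in [2,j-1].
  j=2: rhs fails.
  j=3: rhs fails.
  j=4: rhs holds; lhs holds on [2,3]. k = 2.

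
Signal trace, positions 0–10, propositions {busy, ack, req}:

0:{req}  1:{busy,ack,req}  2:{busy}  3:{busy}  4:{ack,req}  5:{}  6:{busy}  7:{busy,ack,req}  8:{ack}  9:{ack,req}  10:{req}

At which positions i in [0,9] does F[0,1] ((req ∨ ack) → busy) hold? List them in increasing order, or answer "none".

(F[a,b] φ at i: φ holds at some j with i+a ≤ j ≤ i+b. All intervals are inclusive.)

Evaluate at each i in [0,9]:
  i=0: ✓ (witness j=1)
  i=1: ✓ (witness j=1)
  i=2: ✓ (witness j=2)
  i=3: ✓ (witness j=3)
  i=4: ✓ (witness j=5)
  i=5: ✓ (witness j=5)
  i=6: ✓ (witness j=6)
  i=7: ✓ (witness j=7)
  i=8: ✗ (none in [8,9])
  i=9: ✗ (none in [9,10])

0, 1, 2, 3, 4, 5, 6, 7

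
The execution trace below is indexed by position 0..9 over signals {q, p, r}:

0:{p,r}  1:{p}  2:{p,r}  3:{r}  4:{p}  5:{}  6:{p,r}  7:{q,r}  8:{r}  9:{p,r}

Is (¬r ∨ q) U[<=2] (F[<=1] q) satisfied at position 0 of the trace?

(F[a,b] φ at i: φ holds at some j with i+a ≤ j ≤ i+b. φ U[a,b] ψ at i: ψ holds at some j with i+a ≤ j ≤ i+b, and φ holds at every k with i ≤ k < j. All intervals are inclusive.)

Need some j in [0,2] with F[<=1] q, and (¬r ∨ q) at every k in [0,j-1].
  j=0: F[<=1] q — fails (none in [0,1]).
  j=1: F[<=1] q — fails (none in [1,2]).
  j=2: F[<=1] q — fails (none in [2,3]).
No j in the window works → until fails.

Does not hold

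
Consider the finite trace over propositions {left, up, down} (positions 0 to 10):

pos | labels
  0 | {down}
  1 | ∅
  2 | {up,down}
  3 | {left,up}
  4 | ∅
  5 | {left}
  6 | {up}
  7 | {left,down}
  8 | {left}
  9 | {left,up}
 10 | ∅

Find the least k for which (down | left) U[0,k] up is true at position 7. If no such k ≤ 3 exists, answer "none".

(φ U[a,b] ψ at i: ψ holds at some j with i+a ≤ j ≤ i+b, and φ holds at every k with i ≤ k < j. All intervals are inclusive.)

Need earliest j ≥ 7 with up, and (down | left) at every k in [7,j-1].
  j=7: rhs fails.
  j=8: rhs fails.
  j=9: rhs holds; lhs holds on [7,8]. k = 2.

2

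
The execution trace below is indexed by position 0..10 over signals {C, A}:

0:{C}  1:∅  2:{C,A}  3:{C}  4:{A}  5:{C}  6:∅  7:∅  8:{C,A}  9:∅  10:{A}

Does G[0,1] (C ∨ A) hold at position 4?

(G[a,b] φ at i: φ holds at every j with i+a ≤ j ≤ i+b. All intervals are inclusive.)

Check (C ∨ A) at every j in [4,5]:
  j=4: true
  j=5: true
All positions satisfy it → formula holds.

Yes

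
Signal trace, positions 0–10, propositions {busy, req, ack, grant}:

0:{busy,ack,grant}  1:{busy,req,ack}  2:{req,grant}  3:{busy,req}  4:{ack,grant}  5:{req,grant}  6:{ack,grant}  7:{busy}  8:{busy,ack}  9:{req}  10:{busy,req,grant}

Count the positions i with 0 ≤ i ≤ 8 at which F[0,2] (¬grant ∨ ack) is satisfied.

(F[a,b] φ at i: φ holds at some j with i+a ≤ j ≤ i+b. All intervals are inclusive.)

Evaluate at each i in [0,8]:
  i=0: ✓ (witness j=0)
  i=1: ✓ (witness j=1)
  i=2: ✓ (witness j=3)
  i=3: ✓ (witness j=3)
  i=4: ✓ (witness j=4)
  i=5: ✓ (witness j=6)
  i=6: ✓ (witness j=6)
  i=7: ✓ (witness j=7)
  i=8: ✓ (witness j=8)
Positions where it holds: {0, 1, 2, 3, 4, 5, 6, 7, 8} → 9.

9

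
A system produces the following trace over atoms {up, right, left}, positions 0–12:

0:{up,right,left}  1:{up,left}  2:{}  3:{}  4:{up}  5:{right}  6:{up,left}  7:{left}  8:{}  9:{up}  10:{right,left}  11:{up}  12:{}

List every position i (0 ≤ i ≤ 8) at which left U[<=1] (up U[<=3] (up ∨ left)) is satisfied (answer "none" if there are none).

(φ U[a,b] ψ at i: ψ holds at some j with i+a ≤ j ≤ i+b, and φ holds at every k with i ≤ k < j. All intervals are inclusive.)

0, 1, 4, 6, 7

Evaluate at each i in [0,8]:
  i=0: ✓ (rhs at j=0)
  i=1: ✓ (rhs at j=1)
  i=2: ✗ (no rhs in [2,3])
  i=3: ✗ (lhs fails at k=3 before rhs at j=4)
  i=4: ✓ (rhs at j=4)
  i=5: ✗ (lhs fails at k=5 before rhs at j=6)
  i=6: ✓ (rhs at j=6)
  i=7: ✓ (rhs at j=7)
  i=8: ✗ (lhs fails at k=8 before rhs at j=9)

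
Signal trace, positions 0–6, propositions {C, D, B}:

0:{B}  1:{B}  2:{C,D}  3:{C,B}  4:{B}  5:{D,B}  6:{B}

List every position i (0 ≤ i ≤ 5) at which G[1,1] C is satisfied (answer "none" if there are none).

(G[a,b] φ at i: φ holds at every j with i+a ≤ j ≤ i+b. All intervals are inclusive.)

1, 2

Evaluate at each i in [0,5]:
  i=0: ✗ (fails at j=1)
  i=1: ✓ (all of [2,2])
  i=2: ✓ (all of [3,3])
  i=3: ✗ (fails at j=4)
  i=4: ✗ (fails at j=5)
  i=5: ✗ (fails at j=6)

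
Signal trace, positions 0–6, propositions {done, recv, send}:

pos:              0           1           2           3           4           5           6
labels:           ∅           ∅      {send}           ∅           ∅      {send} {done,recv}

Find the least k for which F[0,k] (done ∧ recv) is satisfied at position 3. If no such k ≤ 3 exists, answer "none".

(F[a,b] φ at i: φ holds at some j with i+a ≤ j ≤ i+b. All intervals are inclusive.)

3

Scan j = 3,4,… for (done ∧ recv):
  j=3: fails
  j=4: fails
  j=5: fails
  j=6: holds
First hit at j=6, so smallest k = 6-3 = 3.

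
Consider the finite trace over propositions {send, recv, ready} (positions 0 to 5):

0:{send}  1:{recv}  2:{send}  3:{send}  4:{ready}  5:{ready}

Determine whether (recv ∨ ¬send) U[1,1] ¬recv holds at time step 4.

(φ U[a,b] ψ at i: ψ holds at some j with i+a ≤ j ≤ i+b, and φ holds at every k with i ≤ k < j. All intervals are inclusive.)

Need some j in [5,5] with ¬recv, and (recv ∨ ¬send) at every k in [4,j-1].
  j=5: ¬recv holds; (recv ∨ ¬send) holds at every k in [4,4] → satisfied.

Yes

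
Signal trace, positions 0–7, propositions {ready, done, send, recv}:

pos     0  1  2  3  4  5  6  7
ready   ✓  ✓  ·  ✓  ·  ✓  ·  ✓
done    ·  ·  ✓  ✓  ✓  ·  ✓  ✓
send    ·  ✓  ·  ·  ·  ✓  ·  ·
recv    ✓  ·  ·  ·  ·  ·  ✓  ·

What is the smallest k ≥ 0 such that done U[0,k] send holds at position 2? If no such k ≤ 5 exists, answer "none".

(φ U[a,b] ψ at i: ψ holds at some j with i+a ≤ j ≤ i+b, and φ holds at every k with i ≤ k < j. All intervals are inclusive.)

3

Need earliest j ≥ 2 with send, and done at every k in [2,j-1].
  j=2: rhs fails.
  j=3: rhs fails.
  j=4: rhs fails.
  j=5: rhs holds; lhs holds on [2,4]. k = 3.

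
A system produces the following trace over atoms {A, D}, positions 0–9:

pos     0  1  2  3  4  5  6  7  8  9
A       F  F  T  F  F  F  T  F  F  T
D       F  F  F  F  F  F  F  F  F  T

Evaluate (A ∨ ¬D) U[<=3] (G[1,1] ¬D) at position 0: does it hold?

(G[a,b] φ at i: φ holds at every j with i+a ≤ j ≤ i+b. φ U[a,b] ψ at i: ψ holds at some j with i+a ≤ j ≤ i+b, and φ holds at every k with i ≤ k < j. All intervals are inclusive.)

Yes

Need some j in [0,3] with G[1,1] ¬D, and (A ∨ ¬D) at every k in [0,j-1].
  j=0: G[1,1] ¬D holds; no prefix to check → satisfied.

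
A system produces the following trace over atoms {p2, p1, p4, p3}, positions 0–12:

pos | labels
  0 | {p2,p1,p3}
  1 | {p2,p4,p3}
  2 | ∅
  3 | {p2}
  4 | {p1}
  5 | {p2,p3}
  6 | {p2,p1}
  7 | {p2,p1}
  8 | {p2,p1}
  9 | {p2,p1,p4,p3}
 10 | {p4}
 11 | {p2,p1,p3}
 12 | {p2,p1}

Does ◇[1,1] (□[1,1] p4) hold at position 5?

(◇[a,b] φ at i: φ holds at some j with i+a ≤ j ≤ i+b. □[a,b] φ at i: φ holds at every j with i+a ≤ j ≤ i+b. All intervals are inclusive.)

False

Check □[1,1] p4 at each j in [6,6]:
  j=6: fails at 7
No position in the window satisfies it → formula fails.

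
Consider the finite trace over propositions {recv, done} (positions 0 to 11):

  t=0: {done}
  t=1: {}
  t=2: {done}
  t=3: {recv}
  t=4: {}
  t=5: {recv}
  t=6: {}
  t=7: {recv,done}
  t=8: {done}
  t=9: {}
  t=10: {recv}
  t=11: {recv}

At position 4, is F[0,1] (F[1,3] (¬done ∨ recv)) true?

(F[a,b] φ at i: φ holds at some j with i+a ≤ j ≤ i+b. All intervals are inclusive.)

Yes

Check F[1,3] (¬done ∨ recv) at each j in [4,5]:
  j=4: holds (witness at 5)
  j=5: holds (witness at 6)
Found at j=4 → formula holds.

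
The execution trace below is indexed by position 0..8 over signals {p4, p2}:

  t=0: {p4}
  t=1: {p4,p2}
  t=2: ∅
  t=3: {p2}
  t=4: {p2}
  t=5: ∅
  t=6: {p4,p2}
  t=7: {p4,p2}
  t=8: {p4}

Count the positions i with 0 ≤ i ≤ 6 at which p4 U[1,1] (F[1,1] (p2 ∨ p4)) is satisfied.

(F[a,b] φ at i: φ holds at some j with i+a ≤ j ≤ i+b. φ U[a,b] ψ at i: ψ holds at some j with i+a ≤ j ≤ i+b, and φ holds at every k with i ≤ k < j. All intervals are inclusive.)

2

Evaluate at each i in [0,6]:
  i=0: ✗ (no rhs in [1,1])
  i=1: ✓ (rhs at j=2; lhs holds on [1,1])
  i=2: ✗ (lhs fails at k=2 before rhs at j=3)
  i=3: ✗ (no rhs in [4,4])
  i=4: ✗ (lhs fails at k=4 before rhs at j=5)
  i=5: ✗ (lhs fails at k=5 before rhs at j=6)
  i=6: ✓ (rhs at j=7; lhs holds on [6,6])
Positions where it holds: {1, 6} → 2.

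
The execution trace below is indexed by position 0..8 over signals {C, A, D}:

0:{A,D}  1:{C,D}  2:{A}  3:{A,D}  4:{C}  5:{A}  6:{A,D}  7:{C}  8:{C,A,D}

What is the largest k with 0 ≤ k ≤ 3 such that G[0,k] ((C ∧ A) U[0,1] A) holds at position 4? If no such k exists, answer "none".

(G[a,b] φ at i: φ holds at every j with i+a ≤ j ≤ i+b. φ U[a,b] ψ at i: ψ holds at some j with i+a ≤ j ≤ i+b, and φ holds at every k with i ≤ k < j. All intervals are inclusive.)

((C ∧ A) U[0,1] A) must hold from j=4 onward; find where it first fails.
  j=4: fails → no k works.

none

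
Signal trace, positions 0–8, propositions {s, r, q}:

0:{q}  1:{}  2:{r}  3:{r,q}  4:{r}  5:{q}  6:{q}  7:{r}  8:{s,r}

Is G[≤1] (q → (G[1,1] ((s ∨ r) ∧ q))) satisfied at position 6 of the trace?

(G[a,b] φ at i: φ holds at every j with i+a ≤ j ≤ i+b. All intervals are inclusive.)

Does not hold

Check (q → (G[1,1] ((s ∨ r) ∧ q))) at every j in [6,7]:
  j=6: antecedent true; consequent fails at 7 → ✗
  j=7: antecedent false → ✓
Fails at j=6 → formula fails.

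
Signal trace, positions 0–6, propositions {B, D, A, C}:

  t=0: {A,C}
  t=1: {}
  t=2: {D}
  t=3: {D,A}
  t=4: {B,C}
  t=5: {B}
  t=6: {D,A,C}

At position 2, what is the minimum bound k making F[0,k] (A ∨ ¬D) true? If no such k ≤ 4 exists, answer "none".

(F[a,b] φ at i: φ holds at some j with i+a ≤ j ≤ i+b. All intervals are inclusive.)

1

Scan j = 2,3,… for (A ∨ ¬D):
  j=2: fails
  j=3: holds
First hit at j=3, so smallest k = 3-2 = 1.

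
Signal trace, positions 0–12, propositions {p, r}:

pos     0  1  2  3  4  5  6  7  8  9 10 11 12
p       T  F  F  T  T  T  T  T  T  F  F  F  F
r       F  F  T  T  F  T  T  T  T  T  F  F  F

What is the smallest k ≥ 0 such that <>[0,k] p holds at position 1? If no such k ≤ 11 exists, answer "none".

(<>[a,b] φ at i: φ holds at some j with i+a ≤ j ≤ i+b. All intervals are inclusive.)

Scan j = 1,2,… for p:
  j=1: fails
  j=2: fails
  j=3: holds
First hit at j=3, so smallest k = 3-1 = 2.

2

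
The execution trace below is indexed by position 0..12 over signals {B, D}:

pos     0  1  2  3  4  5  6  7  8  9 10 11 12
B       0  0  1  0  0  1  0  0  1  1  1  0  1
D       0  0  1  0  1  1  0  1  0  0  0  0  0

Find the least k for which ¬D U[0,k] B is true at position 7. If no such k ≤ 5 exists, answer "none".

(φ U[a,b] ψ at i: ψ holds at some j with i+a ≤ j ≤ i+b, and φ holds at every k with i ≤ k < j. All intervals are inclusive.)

Need earliest j ≥ 7 with B, and ¬D at every k in [7,j-1].
  j=7: rhs fails.
  j=8: rhs holds but lhs fails at k=7.
  j=9: rhs holds but lhs fails at k=7.
  j=10: rhs holds but lhs fails at k=7.
  j=11: rhs fails.
  j=12: rhs holds but lhs fails at k=7.
No witness within the range → none.

none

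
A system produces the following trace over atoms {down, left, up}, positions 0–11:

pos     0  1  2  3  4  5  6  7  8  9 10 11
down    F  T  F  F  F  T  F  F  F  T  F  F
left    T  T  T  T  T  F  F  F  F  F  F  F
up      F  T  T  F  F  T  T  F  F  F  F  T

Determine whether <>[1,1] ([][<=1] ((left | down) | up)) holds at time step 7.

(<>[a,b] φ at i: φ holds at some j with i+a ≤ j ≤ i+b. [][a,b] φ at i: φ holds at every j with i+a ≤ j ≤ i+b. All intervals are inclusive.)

Check [][<=1] ((left | down) | up) at each j in [8,8]:
  j=8: fails at 8
No position in the window satisfies it → formula fails.

Does not hold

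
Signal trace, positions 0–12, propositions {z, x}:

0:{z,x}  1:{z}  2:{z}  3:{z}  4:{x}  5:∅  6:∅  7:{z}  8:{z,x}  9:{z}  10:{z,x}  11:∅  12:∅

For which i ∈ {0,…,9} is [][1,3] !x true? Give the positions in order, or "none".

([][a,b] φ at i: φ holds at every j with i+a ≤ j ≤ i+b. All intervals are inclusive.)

0, 4

Evaluate at each i in [0,9]:
  i=0: ✓ (all of [1,3])
  i=1: ✗ (fails at j=4)
  i=2: ✗ (fails at j=4)
  i=3: ✗ (fails at j=4)
  i=4: ✓ (all of [5,7])
  i=5: ✗ (fails at j=8)
  i=6: ✗ (fails at j=8)
  i=7: ✗ (fails at j=8)
  i=8: ✗ (fails at j=10)
  i=9: ✗ (fails at j=10)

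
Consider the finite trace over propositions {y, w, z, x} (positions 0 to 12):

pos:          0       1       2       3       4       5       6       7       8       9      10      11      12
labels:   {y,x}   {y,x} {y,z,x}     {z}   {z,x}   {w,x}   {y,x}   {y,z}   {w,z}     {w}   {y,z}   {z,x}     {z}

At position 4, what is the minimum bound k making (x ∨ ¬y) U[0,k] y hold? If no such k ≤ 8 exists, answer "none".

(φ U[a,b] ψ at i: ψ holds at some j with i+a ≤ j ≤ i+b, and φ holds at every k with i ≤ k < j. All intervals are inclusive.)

Need earliest j ≥ 4 with y, and (x ∨ ¬y) at every k in [4,j-1].
  j=4: rhs fails.
  j=5: rhs fails.
  j=6: rhs holds; lhs holds on [4,5]. k = 2.

2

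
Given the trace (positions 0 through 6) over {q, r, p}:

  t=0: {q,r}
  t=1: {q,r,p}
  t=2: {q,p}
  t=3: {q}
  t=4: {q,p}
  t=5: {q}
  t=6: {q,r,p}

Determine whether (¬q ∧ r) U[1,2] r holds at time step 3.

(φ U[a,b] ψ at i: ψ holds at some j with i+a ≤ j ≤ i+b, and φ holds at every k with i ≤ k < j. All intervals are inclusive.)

Does not hold

Need some j in [4,5] with r, and (¬q ∧ r) at every k in [3,j-1].
  j=4: r false.
  j=5: r false.
No j in the window works → until fails.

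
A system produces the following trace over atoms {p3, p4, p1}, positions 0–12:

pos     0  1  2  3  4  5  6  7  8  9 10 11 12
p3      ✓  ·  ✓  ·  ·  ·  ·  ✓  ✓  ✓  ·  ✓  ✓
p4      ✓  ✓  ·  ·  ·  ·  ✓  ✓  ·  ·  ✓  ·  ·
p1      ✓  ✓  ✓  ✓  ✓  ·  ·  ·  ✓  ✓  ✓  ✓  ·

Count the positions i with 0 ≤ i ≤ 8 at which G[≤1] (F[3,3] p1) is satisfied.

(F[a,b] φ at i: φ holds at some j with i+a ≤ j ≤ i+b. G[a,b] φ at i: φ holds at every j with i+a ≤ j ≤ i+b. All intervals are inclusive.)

Evaluate at each i in [0,8]:
  i=0: ✓ (all of [0,1])
  i=1: ✗ (fails at j=2)
  i=2: ✗ (fails at j=2)
  i=3: ✗ (fails at j=3)
  i=4: ✗ (fails at j=4)
  i=5: ✓ (all of [5,6])
  i=6: ✓ (all of [6,7])
  i=7: ✓ (all of [7,8])
  i=8: ✗ (fails at j=9)
Positions where it holds: {0, 5, 6, 7} → 4.

4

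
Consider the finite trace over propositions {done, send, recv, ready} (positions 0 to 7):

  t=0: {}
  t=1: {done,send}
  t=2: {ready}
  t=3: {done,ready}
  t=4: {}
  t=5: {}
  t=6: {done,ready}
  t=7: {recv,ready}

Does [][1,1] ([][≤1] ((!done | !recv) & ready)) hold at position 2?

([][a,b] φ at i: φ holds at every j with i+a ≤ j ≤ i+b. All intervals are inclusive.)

No

Check [][≤1] ((!done | !recv) & ready) at every j in [3,3]:
  j=3: fails at 4
Fails at j=3 → formula fails.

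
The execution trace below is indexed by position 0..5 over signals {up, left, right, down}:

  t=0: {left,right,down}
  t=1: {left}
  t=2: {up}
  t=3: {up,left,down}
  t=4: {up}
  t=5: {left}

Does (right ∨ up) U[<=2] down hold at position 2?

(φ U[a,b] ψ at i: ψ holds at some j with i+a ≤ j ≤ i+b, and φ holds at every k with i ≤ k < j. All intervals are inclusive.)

Holds

Need some j in [2,4] with down, and (right ∨ up) at every k in [2,j-1].
  j=2: down false.
  j=3: down holds; (right ∨ up) holds at every k in [2,2] → satisfied.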